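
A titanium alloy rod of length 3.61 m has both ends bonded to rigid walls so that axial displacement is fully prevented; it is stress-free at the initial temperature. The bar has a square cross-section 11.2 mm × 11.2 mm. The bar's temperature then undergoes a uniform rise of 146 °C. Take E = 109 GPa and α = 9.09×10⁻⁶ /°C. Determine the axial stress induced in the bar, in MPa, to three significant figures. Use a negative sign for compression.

Free thermal expansion αLΔT = 9.09e-6 · 3610 · 146 = 4.791 mm.
The walls impose strain ε = −(4.791)/3610 = -1.3271e-03; σ = Eε = 109000 · -1.3271e-03 = -144.7 MPa.

-145 MPa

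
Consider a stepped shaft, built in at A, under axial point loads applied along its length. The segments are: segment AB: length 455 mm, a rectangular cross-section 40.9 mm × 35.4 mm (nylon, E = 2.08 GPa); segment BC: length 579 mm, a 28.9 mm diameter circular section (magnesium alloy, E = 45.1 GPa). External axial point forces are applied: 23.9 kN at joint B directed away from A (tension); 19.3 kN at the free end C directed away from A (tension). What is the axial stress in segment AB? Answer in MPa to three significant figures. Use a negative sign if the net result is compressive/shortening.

29.8 MPa

Internal axial forces (sectioning from the free end, tension +): N_BC = 19.3 kN, N_AB = 43.2 kN.
A_AB = 1448 mm².
σ_AB = N_AB/A_AB = 43200/1448 = 29.84 MPa.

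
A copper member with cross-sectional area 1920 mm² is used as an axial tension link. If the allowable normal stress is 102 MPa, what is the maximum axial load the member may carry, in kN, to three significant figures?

196 kN

P_max = σ_allow · A = 102 · 1920 = 195800 N = 195.8 kN.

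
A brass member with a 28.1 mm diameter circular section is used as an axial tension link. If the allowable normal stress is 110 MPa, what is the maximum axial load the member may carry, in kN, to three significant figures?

A = 620.2 mm².
P_max = σ_allow · A = 110 · 620.2 = 68220 N = 68.22 kN.

68.2 kN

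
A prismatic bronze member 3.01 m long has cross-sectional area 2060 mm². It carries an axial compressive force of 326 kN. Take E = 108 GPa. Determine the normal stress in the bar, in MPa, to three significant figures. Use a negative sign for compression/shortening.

-158 MPa

σ = N/A = -326000/2060 = -158.3 MPa.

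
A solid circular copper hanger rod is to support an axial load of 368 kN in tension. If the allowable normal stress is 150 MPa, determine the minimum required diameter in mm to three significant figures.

Required area A ≥ P/σ_allow = 368000/150 = 2453 mm².
For a solid circular section, d ≥ √(4A/π) = 55.89 mm.

55.9 mm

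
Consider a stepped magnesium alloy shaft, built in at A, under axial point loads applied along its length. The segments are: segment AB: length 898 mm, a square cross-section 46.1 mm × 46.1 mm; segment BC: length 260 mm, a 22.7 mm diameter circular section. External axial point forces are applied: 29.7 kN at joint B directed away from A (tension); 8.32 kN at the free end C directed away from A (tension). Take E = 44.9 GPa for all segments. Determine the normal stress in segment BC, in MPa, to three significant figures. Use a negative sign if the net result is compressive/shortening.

20.6 MPa

Internal axial forces (sectioning from the free end, tension +): N_BC = 8.32 kN, N_AB = 38.02 kN.
A_BC = 404.7 mm².
σ_BC = N_BC/A_BC = 8320/404.7 = 20.56 MPa.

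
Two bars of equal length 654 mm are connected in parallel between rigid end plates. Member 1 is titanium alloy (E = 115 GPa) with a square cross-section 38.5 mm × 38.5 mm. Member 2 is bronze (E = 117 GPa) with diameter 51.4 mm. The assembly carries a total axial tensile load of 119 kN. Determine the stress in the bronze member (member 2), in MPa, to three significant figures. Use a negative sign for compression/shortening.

33.7 MPa

A_1 = 1482 mm².
A_2 = 2075 mm².
Equal strain + equilibrium ⇒ each member carries load in proportion to AE: A₁E₁ = 170500000 N, A₂E₂ = 242800000 N, ΣAE = 413200000 N.
σ₂ = P·E₂/ΣAE = 119000·117000/413200000 = 33.69 MPa.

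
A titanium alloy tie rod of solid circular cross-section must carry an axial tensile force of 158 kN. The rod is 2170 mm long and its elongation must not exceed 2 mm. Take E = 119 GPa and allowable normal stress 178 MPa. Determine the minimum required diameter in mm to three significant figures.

Required area A ≥ P/σ_allow = 158000/178 = 887.6 mm².
For a solid circular section, d ≥ √(4A/π) = 33.62 mm.
Elongation limit: A ≥ PL/(Eδ_allow) = 158000·2170/(119000·2) = 1441 mm² ⇒ d ≥ 42.83 mm.
The elongation limit governs.

42.8 mm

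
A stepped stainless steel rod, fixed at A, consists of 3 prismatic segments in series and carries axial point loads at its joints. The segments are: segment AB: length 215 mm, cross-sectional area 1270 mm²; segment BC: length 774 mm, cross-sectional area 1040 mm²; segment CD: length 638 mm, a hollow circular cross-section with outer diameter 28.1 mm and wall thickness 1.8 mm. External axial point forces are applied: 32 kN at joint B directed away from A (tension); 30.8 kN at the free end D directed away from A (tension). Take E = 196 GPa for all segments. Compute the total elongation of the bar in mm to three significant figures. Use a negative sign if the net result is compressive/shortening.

Internal axial forces (sectioning from the free end, tension +): N_CD = 30.8 kN, N_BC = 30.8 kN, N_AB = 62.8 kN.
A_CD = 148.7 mm².
δ_AB = 62800·215/(1270·196000) = 0.05424 mm
δ_BC = 30800·774/(1040·196000) = 0.117 mm
δ_CD = 30800·638/(148.7·196000) = 0.6741 mm
δ = Σδ_i = 0.8453 mm.

0.845 mm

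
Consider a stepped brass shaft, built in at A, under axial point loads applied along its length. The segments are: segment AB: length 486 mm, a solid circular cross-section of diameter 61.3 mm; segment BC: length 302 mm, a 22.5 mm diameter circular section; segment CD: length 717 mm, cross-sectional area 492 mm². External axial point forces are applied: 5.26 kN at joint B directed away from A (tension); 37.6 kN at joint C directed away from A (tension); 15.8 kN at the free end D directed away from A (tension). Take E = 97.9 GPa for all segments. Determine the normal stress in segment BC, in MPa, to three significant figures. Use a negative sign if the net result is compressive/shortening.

134 MPa

Internal axial forces (sectioning from the free end, tension +): N_CD = 15.8 kN, N_BC = 53.4 kN, N_AB = 58.66 kN.
A_BC = 397.6 mm².
σ_BC = N_BC/A_BC = 53400/397.6 = 134.3 MPa.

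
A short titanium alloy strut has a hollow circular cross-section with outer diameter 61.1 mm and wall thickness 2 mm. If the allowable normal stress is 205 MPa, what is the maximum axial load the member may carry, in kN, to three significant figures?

A = 371.3 mm².
P_max = σ_allow · A = 205 · 371.3 = 76120 N = 76.12 kN.

76.1 kN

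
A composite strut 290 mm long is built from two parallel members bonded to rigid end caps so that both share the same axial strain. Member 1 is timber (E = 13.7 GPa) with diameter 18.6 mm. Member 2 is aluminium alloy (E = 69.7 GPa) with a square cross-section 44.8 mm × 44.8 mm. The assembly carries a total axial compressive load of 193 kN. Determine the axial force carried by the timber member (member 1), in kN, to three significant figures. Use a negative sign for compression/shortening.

A_1 = 271.7 mm².
A_2 = 2007 mm².
Equal strain + equilibrium ⇒ each member carries load in proportion to AE: A₁E₁ = 3723000 N, A₂E₂ = 139900000 N, ΣAE = 143600000 N.
F₁ = P·A₁E₁/ΣAE = -193000·3723000/143600000 = -5003 N.

-5.00 kN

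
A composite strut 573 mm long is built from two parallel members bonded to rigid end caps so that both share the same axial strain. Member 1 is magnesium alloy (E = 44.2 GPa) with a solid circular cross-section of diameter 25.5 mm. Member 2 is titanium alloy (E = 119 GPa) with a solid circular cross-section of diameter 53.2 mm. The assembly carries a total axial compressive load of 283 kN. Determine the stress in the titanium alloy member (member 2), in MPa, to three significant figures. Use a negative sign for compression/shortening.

A_1 = 510.7 mm².
A_2 = 2223 mm².
Equal strain + equilibrium ⇒ each member carries load in proportion to AE: A₁E₁ = 22570000 N, A₂E₂ = 264500000 N, ΣAE = 287100000 N.
σ₂ = P·E₂/ΣAE = -283000·119000/287100000 = -117.3 MPa.

-117 MPa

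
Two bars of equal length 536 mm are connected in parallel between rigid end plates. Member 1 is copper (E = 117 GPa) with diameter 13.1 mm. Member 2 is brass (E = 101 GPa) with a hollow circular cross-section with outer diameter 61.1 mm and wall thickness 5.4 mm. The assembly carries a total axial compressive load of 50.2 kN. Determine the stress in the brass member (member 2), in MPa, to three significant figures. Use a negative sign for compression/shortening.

-45.6 MPa

A_1 = 134.8 mm².
A_2 = 944.9 mm².
Equal strain + equilibrium ⇒ each member carries load in proportion to AE: A₁E₁ = 15770000 N, A₂E₂ = 95440000 N, ΣAE = 111200000 N.
σ₂ = P·E₂/ΣAE = -50200·101000/111200000 = -45.59 MPa.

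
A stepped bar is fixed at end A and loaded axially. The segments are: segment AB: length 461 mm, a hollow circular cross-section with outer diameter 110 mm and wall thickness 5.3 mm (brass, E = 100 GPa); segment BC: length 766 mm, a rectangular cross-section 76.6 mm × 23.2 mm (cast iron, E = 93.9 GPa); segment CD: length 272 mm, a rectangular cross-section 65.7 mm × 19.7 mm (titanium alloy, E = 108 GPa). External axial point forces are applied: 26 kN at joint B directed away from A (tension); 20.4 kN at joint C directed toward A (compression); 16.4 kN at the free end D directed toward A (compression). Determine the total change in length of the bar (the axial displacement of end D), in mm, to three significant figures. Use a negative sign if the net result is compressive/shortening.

Internal axial forces (sectioning from the free end, tension +): N_CD = -16.4 kN, N_BC = -36.8 kN, N_AB = -10.8 kN.
A_AB = 1743 mm².
A_BC = 1777 mm².
A_CD = 1294 mm².
δ_AB = -10800·461/(1743·100000) = -0.02856 mm
δ_BC = -36800·766/(1777·93900) = -0.1689 mm
δ_CD = -16400·272/(1294·108000) = -0.03191 mm
δ = Σδ_i = -0.2294 mm.

-0.229 mm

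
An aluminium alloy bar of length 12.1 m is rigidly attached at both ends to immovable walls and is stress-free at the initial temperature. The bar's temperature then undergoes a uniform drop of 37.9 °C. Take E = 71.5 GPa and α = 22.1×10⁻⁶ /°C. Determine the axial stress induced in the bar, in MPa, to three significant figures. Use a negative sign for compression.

59.9 MPa

Free thermal expansion αLΔT = 22.1e-6 · 12100 · -37.9 = -10.13 mm.
The walls impose strain ε = −(-10.13)/12100 = 8.3759e-04; σ = Eε = 71500 · 8.3759e-04 = 59.89 MPa.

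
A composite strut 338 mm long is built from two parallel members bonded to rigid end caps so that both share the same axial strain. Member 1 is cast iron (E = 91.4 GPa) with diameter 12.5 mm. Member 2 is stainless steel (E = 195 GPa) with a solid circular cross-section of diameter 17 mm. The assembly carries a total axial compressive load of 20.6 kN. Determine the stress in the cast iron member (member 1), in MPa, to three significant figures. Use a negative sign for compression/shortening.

-33.9 MPa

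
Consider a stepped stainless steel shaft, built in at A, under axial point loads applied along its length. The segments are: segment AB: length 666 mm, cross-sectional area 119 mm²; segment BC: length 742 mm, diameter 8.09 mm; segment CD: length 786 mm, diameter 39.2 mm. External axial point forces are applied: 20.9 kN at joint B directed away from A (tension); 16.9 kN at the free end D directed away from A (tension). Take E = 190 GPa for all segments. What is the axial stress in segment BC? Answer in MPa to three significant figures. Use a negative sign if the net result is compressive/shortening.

329 MPa

Internal axial forces (sectioning from the free end, tension +): N_CD = 16.9 kN, N_BC = 16.9 kN, N_AB = 37.8 kN.
A_BC = 51.4 mm².
σ_BC = N_BC/A_BC = 16900/51.4 = 328.8 MPa.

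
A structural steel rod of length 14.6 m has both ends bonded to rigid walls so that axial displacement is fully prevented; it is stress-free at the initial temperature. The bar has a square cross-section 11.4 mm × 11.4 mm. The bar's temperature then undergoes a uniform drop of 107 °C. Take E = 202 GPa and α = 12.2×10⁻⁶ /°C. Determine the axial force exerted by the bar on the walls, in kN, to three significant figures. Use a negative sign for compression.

Free thermal expansion αLΔT = 12.2e-6 · 14600 · -107 = -19.06 mm.
The walls impose strain ε = −(-19.06)/14600 = 1.3054e-03; σ = Eε = 202000 · 1.3054e-03 = 263.7 MPa.
Wall reaction R = σ·A = 263.7·130 = 34270 N = 34.27 kN.

34.3 kN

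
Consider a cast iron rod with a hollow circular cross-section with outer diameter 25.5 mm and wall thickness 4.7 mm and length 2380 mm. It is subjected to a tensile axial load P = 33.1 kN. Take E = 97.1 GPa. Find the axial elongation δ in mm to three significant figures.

2.64 mm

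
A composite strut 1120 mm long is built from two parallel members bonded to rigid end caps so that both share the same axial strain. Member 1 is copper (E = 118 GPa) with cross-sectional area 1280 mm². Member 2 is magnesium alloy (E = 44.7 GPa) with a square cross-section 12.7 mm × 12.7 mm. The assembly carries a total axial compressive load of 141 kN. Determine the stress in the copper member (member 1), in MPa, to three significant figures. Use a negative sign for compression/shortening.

A_2 = 161.3 mm².
Equal strain + equilibrium ⇒ each member carries load in proportion to AE: A₁E₁ = 151000000 N, A₂E₂ = 7210000 N, ΣAE = 158200000 N.
σ₁ = P·E₁/ΣAE = -141000·118000/158200000 = -105.1 MPa.

-105 MPa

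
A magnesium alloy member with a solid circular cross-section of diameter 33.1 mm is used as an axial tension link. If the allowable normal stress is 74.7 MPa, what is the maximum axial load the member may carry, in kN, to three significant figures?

A = 860.5 mm².
P_max = σ_allow · A = 74.7 · 860.5 = 64280 N = 64.28 kN.

64.3 kN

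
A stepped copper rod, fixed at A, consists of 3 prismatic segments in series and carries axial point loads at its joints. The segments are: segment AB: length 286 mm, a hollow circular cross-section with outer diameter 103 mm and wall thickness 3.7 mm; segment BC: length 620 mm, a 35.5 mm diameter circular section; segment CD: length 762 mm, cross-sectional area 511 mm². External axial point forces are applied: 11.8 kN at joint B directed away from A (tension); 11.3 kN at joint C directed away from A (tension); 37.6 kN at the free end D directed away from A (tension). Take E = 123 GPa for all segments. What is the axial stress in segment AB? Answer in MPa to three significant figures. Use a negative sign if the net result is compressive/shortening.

52.6 MPa

Internal axial forces (sectioning from the free end, tension +): N_CD = 37.6 kN, N_BC = 48.9 kN, N_AB = 60.7 kN.
A_AB = 1154 mm².
σ_AB = N_AB/A_AB = 60700/1154 = 52.59 MPa.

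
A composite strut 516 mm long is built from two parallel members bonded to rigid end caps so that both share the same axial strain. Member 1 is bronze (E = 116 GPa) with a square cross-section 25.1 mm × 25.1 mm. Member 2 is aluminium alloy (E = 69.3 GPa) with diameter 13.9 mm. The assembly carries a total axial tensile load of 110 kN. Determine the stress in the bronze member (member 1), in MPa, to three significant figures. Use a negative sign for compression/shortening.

A_1 = 630 mm².
A_2 = 151.7 mm².
Equal strain + equilibrium ⇒ each member carries load in proportion to AE: A₁E₁ = 73080000 N, A₂E₂ = 10520000 N, ΣAE = 83600000 N.
σ₁ = P·E₁/ΣAE = 110000·116000/83600000 = 152.6 MPa.

153 MPa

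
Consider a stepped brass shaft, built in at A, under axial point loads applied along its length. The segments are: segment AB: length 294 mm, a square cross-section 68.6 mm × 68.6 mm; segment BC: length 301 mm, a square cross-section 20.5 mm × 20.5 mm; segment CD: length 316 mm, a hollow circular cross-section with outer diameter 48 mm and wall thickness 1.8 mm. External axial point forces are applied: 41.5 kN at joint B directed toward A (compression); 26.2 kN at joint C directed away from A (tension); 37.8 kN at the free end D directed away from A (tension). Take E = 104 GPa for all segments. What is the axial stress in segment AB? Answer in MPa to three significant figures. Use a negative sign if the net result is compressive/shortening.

Internal axial forces (sectioning from the free end, tension +): N_CD = 37.8 kN, N_BC = 64 kN, N_AB = 22.5 kN.
A_AB = 4706 mm².
σ_AB = N_AB/A_AB = 22500/4706 = 4.781 MPa.

4.78 MPa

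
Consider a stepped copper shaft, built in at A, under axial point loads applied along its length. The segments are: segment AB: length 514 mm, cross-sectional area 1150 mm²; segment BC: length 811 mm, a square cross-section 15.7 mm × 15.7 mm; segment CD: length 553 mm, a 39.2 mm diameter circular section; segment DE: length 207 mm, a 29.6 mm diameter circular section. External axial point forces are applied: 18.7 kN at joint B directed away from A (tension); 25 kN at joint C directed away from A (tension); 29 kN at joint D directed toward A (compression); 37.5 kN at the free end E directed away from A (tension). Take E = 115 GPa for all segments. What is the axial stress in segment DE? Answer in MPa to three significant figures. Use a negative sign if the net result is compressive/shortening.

54.5 MPa

Internal axial forces (sectioning from the free end, tension +): N_DE = 37.5 kN, N_CD = 8.5 kN, N_BC = 33.5 kN, N_AB = 52.2 kN.
A_DE = 688.1 mm².
σ_DE = N_DE/A_DE = 37500/688.1 = 54.5 MPa.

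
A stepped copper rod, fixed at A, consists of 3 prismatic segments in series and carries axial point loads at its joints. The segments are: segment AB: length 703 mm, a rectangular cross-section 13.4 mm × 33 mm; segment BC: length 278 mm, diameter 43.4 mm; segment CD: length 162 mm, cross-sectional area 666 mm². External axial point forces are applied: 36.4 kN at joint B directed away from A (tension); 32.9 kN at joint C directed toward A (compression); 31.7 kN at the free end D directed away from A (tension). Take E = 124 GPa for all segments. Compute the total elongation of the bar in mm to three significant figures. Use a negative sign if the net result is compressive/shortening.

Internal axial forces (sectioning from the free end, tension +): N_CD = 31.7 kN, N_BC = -1.2 kN, N_AB = 35.2 kN.
A_AB = 442.2 mm².
A_BC = 1479 mm².
δ_AB = 35200·703/(442.2·124000) = 0.4513 mm
δ_BC = -1200·278/(1479·124000) = -0.001819 mm
δ_CD = 31700·162/(666·124000) = 0.06218 mm
δ = Σδ_i = 0.5117 mm.

0.512 mm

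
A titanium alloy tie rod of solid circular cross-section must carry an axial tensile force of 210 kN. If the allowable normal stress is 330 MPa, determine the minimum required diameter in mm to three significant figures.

Required area A ≥ P/σ_allow = 210000/330 = 636.4 mm².
For a solid circular section, d ≥ √(4A/π) = 28.46 mm.

28.5 mm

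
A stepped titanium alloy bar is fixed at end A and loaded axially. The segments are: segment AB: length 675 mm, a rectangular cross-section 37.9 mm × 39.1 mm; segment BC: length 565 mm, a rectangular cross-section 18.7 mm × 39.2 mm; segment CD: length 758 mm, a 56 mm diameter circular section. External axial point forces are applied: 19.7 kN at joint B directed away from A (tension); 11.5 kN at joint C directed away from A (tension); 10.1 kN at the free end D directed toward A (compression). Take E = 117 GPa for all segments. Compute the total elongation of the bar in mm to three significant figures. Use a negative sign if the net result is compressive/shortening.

Internal axial forces (sectioning from the free end, tension +): N_CD = -10.1 kN, N_BC = 1.4 kN, N_AB = 21.1 kN.
A_AB = 1482 mm².
A_BC = 733 mm².
A_CD = 2463 mm².
δ_AB = 21100·675/(1482·117000) = 0.08215 mm
δ_BC = 1400·565/(733·117000) = 0.009223 mm
δ_CD = -10100·758/(2463·117000) = -0.02657 mm
δ = Σδ_i = 0.0648 mm.

0.0648 mm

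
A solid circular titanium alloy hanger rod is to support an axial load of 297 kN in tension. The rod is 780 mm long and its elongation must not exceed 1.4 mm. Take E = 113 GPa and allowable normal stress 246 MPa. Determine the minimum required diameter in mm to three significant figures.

43.2 mm

Required area A ≥ P/σ_allow = 297000/246 = 1207 mm².
For a solid circular section, d ≥ √(4A/π) = 39.21 mm.
Elongation limit: A ≥ PL/(Eδ_allow) = 297000·780/(113000·1.4) = 1464 mm² ⇒ d ≥ 43.18 mm.
The elongation limit governs.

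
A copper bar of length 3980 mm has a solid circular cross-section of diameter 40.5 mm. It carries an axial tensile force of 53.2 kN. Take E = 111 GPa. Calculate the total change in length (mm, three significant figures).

1.48 mm

A = 1288 mm².
δ_mech = NL/(AE) = 53200·3980/(1288·111000) = 1.481 mm.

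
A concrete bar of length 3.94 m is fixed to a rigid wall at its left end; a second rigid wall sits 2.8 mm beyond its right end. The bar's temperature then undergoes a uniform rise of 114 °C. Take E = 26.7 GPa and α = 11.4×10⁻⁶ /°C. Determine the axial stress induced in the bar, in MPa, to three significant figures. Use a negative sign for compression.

-15.7 MPa

Free thermal expansion αLΔT = 11.4e-6 · 3940 · 114 = 5.12 mm.
The walls engage after the gap closes; constrained expansion = 5.12 − 2.8 = 2.32 mm.
The walls impose strain ε = −(2.32)/3940 = -5.8894e-04; σ = Eε = 26700 · -5.8894e-04 = -15.72 MPa.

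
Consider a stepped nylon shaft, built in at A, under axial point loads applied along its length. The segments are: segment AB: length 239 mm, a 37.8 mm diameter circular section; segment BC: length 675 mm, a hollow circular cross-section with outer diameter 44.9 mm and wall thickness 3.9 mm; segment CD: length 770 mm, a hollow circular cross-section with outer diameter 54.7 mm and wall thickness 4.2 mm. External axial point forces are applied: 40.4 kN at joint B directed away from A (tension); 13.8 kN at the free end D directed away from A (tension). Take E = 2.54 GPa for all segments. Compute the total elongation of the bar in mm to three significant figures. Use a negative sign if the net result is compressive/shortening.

18.1 mm

Internal axial forces (sectioning from the free end, tension +): N_CD = 13.8 kN, N_BC = 13.8 kN, N_AB = 54.2 kN.
A_AB = 1122 mm².
A_BC = 502.3 mm².
A_CD = 666.3 mm².
δ_AB = 54200·239/(1122·2540) = 4.545 mm
δ_BC = 13800·675/(502.3·2540) = 7.3 mm
δ_CD = 13800·770/(666.3·2540) = 6.278 mm
δ = Σδ_i = 18.12 mm.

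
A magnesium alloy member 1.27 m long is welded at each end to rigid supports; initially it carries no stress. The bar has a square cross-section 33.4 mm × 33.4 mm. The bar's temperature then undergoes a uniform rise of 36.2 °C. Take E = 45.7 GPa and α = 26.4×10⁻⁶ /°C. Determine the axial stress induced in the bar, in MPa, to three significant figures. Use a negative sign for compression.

Free thermal expansion αLΔT = 26.4e-6 · 1270 · 36.2 = 1.214 mm.
The walls impose strain ε = −(1.214)/1270 = -9.5568e-04; σ = Eε = 45700 · -9.5568e-04 = -43.67 MPa.

-43.7 MPa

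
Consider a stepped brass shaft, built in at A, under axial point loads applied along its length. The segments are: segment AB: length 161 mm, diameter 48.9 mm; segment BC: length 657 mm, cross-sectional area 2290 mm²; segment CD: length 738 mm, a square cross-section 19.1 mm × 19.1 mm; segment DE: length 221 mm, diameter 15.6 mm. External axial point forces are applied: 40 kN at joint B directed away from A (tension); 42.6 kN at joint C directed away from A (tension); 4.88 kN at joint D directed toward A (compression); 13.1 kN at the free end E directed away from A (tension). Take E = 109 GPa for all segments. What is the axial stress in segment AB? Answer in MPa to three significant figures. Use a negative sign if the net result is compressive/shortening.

48.4 MPa

Internal axial forces (sectioning from the free end, tension +): N_DE = 13.1 kN, N_CD = 8.22 kN, N_BC = 50.82 kN, N_AB = 90.82 kN.
A_AB = 1878 mm².
σ_AB = N_AB/A_AB = 90820/1878 = 48.36 MPa.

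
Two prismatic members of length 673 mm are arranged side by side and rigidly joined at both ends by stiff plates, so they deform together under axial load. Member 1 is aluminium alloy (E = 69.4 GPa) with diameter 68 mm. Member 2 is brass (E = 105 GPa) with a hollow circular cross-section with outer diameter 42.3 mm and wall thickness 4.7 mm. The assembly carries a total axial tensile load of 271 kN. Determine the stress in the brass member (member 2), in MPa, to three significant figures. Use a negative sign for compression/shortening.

91.7 MPa

A_1 = 3632 mm².
A_2 = 555.2 mm².
Equal strain + equilibrium ⇒ each member carries load in proportion to AE: A₁E₁ = 252000000 N, A₂E₂ = 58290000 N, ΣAE = 310300000 N.
σ₂ = P·E₂/ΣAE = 271000·105000/310300000 = 91.69 MPa.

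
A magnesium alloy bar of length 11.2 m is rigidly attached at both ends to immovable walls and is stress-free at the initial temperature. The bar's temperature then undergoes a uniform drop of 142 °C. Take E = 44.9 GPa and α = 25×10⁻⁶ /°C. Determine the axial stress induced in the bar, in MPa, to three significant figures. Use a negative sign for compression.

159 MPa

Free thermal expansion αLΔT = 25e-6 · 11200 · -142 = -39.76 mm.
The walls impose strain ε = −(-39.76)/11200 = 3.5500e-03; σ = Eε = 44900 · 3.5500e-03 = 159.4 MPa.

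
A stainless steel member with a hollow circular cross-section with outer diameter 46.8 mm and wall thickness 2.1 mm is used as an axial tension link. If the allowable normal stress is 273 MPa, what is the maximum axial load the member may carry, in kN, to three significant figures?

A = 294.9 mm².
P_max = σ_allow · A = 273 · 294.9 = 80510 N = 80.51 kN.

80.5 kN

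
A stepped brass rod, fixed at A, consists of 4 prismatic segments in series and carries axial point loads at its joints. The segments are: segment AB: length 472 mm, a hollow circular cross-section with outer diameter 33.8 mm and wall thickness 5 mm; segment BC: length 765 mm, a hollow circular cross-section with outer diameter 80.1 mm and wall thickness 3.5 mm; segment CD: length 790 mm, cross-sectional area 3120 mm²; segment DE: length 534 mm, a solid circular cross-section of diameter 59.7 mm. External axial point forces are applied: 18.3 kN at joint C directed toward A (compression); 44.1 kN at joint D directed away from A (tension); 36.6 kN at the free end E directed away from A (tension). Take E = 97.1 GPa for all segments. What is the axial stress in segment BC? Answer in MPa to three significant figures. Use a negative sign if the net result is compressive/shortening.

Internal axial forces (sectioning from the free end, tension +): N_DE = 36.6 kN, N_CD = 80.7 kN, N_BC = 62.4 kN, N_AB = 62.4 kN.
A_BC = 842.3 mm².
σ_BC = N_BC/A_BC = 62400/842.3 = 74.09 MPa.

74.1 MPa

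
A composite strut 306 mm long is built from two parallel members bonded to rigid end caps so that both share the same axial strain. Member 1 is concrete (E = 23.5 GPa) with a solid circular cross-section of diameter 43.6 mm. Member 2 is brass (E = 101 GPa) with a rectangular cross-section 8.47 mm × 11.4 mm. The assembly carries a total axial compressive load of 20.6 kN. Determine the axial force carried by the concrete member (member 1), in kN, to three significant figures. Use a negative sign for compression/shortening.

-16.1 kN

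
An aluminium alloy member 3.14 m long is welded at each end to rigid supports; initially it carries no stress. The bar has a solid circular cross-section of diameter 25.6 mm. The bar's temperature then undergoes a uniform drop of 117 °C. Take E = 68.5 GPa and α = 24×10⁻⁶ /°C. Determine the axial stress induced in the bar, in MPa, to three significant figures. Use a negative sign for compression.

Free thermal expansion αLΔT = 24e-6 · 3140 · -117 = -8.817 mm.
The walls impose strain ε = −(-8.817)/3140 = 2.8080e-03; σ = Eε = 68500 · 2.8080e-03 = 192.3 MPa.

192 MPa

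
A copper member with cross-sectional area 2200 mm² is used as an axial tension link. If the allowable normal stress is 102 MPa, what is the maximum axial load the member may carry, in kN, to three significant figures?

P_max = σ_allow · A = 102 · 2200 = 224400 N = 224.4 kN.

224 kN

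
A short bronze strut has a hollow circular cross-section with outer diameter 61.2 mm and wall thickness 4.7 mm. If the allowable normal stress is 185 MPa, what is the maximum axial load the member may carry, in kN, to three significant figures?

A = 834.2 mm².
P_max = σ_allow · A = 185 · 834.2 = 154300 N = 154.3 kN.

154 kN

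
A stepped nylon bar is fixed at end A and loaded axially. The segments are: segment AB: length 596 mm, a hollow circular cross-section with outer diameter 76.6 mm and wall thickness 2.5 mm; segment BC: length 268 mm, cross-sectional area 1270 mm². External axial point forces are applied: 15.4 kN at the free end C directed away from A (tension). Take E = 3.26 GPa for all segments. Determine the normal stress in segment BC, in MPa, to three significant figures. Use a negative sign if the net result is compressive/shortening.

12.1 MPa

Internal axial forces (sectioning from the free end, tension +): N_BC = 15.4 kN, N_AB = 15.4 kN.
σ_BC = N_BC/A_BC = 15400/1270 = 12.13 MPa.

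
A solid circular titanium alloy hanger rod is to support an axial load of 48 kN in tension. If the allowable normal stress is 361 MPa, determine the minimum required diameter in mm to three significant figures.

13.0 mm

Required area A ≥ P/σ_allow = 48000/361 = 133 mm².
For a solid circular section, d ≥ √(4A/π) = 13.01 mm.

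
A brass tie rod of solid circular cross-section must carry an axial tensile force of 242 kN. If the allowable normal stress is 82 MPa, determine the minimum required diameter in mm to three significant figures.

Required area A ≥ P/σ_allow = 242000/82 = 2951 mm².
For a solid circular section, d ≥ √(4A/π) = 61.3 mm.

61.3 mm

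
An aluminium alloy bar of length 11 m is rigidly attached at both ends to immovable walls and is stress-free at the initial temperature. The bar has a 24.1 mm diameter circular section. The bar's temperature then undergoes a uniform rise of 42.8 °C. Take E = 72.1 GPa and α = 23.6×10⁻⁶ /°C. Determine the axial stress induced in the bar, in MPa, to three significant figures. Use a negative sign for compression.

Free thermal expansion αLΔT = 23.6e-6 · 11000 · 42.8 = 11.11 mm.
The walls impose strain ε = −(11.11)/11000 = -1.0101e-03; σ = Eε = 72100 · -1.0101e-03 = -72.83 MPa.

-72.8 MPa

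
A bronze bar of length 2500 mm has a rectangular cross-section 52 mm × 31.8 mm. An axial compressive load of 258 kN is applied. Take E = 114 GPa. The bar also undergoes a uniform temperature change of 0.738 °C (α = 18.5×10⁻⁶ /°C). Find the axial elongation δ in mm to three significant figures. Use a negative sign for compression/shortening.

-3.39 mm

A = 1654 mm².
δ_mech = NL/(AE) = -258000·2500/(1654·114000) = -3.422 mm.
δ_thermal = αLΔT = 18.5e-6·2500·0.738 = 0.03413 mm.
δ = δ_mech + δ_thermal = -3.387 mm.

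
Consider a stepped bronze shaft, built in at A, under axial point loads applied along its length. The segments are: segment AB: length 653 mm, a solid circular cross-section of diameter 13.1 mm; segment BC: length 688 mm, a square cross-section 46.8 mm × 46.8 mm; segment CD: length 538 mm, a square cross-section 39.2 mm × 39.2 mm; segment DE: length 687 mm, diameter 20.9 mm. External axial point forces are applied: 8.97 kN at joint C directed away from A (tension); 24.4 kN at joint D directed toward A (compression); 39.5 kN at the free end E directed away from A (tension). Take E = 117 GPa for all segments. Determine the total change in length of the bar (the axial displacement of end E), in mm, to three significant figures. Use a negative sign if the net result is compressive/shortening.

Internal axial forces (sectioning from the free end, tension +): N_DE = 39.5 kN, N_CD = 15.1 kN, N_BC = 24.07 kN, N_AB = 24.07 kN.
A_AB = 134.8 mm².
A_BC = 2190 mm².
A_CD = 1537 mm².
A_DE = 343.1 mm².
δ_AB = 24070·653/(134.8·117000) = 0.9967 mm
δ_BC = 24070·688/(2190·117000) = 0.06462 mm
δ_CD = 15100·538/(1537·117000) = 0.04519 mm
δ_DE = 39500·687/(343.1·117000) = 0.6761 mm
δ = Σδ_i = 1.783 mm.

1.78 mm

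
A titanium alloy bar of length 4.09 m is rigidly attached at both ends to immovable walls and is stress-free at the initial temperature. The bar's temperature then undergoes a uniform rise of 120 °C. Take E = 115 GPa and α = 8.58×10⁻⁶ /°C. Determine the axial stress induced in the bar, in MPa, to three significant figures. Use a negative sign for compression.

Free thermal expansion αLΔT = 8.58e-6 · 4090 · 120 = 4.211 mm.
The walls impose strain ε = −(4.211)/4090 = -1.0296e-03; σ = Eε = 115000 · -1.0296e-03 = -118.4 MPa.

-118 MPa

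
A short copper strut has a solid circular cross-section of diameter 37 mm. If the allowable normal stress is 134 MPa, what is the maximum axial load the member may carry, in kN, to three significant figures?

144 kN

A = 1075 mm².
P_max = σ_allow · A = 134 · 1075 = 144100 N = 144.1 kN.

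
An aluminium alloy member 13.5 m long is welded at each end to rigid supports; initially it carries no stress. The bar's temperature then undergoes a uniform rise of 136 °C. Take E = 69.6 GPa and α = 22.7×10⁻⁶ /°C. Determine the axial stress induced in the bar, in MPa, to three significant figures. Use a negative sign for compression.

Free thermal expansion αLΔT = 22.7e-6 · 13500 · 136 = 41.68 mm.
The walls impose strain ε = −(41.68)/13500 = -3.0872e-03; σ = Eε = 69600 · -3.0872e-03 = -214.9 MPa.

-215 MPa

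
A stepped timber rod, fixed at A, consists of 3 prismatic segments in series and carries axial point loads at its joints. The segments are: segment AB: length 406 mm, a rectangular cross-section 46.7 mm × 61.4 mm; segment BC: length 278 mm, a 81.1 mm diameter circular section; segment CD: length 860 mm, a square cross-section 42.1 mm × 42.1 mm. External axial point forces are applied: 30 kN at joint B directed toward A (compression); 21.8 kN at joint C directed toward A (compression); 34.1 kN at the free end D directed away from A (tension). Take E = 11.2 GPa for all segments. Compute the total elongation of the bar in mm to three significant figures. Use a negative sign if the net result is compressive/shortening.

1.31 mm

Internal axial forces (sectioning from the free end, tension +): N_CD = 34.1 kN, N_BC = 12.3 kN, N_AB = -17.7 kN.
A_AB = 2867 mm².
A_BC = 5166 mm².
A_CD = 1772 mm².
δ_AB = -17700·406/(2867·11200) = -0.2238 mm
δ_BC = 12300·278/(5166·11200) = 0.0591 mm
δ_CD = 34100·860/(1772·11200) = 1.477 mm
δ = Σδ_i = 1.313 mm.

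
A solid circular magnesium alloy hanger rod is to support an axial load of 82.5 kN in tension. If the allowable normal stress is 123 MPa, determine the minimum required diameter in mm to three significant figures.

29.2 mm

Required area A ≥ P/σ_allow = 82500/123 = 670.7 mm².
For a solid circular section, d ≥ √(4A/π) = 29.22 mm.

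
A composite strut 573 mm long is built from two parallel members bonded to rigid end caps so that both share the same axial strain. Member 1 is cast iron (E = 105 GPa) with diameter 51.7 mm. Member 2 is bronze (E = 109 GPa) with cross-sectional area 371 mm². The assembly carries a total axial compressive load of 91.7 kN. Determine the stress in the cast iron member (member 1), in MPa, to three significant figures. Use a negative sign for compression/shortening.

A_1 = 2099 mm².
Equal strain + equilibrium ⇒ each member carries load in proportion to AE: A₁E₁ = 220400000 N, A₂E₂ = 40440000 N, ΣAE = 260900000 N.
σ₁ = P·E₁/ΣAE = -91700·105000/260900000 = -36.91 MPa.

-36.9 MPa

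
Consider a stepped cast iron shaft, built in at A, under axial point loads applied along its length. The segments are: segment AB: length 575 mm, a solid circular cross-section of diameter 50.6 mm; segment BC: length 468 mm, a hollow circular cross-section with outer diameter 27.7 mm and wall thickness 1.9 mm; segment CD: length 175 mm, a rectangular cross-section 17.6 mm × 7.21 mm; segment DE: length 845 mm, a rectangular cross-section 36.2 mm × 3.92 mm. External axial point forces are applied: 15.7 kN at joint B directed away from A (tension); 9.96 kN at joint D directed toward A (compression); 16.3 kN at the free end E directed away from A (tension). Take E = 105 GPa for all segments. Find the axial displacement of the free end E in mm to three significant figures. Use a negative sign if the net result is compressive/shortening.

1.25 mm

Internal axial forces (sectioning from the free end, tension +): N_DE = 16.3 kN, N_CD = 6.34 kN, N_BC = 6.34 kN, N_AB = 22.04 kN.
A_AB = 2011 mm².
A_BC = 154 mm².
A_CD = 126.9 mm².
A_DE = 141.9 mm².
δ_AB = 22040·575/(2011·105000) = 0.06002 mm
δ_BC = 6340·468/(154·105000) = 0.1835 mm
δ_CD = 6340·175/(126.9·105000) = 0.08327 mm
δ_DE = 16300·845/(141.9·105000) = 0.9244 mm
δ = Σδ_i = 1.251 mm.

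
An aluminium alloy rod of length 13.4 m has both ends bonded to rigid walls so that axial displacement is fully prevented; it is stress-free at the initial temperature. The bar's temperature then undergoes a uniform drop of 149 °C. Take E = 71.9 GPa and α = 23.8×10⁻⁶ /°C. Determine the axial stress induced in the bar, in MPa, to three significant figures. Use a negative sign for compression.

255 MPa

Free thermal expansion αLΔT = 23.8e-6 · 13400 · -149 = -47.52 mm.
The walls impose strain ε = −(-47.52)/13400 = 3.5462e-03; σ = Eε = 71900 · 3.5462e-03 = 255 MPa.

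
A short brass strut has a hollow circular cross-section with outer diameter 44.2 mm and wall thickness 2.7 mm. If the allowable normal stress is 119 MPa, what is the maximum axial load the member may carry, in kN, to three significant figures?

41.9 kN

A = 352 mm².
P_max = σ_allow · A = 119 · 352 = 41890 N = 41.89 kN.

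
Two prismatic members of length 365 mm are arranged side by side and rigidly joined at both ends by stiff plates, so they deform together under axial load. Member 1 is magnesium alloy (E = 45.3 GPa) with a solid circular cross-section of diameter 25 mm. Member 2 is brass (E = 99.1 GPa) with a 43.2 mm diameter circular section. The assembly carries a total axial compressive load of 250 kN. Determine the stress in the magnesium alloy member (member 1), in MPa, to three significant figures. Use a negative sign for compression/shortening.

-67.6 MPa

A_1 = 490.9 mm².
A_2 = 1466 mm².
Equal strain + equilibrium ⇒ each member carries load in proportion to AE: A₁E₁ = 22240000 N, A₂E₂ = 145300000 N, ΣAE = 167500000 N.
σ₁ = P·E₁/ΣAE = -250000·45300/167500000 = -67.62 MPa.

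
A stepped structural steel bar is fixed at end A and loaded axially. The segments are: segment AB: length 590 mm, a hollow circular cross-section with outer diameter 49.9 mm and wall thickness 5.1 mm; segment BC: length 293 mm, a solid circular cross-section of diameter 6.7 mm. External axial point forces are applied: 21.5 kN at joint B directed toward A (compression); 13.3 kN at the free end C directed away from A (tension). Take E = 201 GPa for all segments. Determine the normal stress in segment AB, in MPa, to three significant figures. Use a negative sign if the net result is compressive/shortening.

-11.4 MPa

Internal axial forces (sectioning from the free end, tension +): N_BC = 13.3 kN, N_AB = -8.2 kN.
A_AB = 717.8 mm².
σ_AB = N_AB/A_AB = -8200/717.8 = -11.42 MPa.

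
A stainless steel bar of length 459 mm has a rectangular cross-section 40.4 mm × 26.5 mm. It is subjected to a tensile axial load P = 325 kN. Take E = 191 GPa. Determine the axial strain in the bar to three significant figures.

A = 1071 mm².
σ = N/A = 303.6 MPa; ε = σ/E = 303.6/191000 = 1.589e-03.

0.00159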